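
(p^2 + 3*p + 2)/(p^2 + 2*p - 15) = (p^2 + 3*p + 2)/(p^2 + 2*p - 15)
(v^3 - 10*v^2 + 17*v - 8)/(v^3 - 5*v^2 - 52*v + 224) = (v^2 - 2*v + 1)/(v^2 + 3*v - 28)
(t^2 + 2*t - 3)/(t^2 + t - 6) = (t - 1)/(t - 2)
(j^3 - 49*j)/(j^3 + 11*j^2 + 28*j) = (j - 7)/(j + 4)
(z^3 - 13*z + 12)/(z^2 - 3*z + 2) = (z^2 + z - 12)/(z - 2)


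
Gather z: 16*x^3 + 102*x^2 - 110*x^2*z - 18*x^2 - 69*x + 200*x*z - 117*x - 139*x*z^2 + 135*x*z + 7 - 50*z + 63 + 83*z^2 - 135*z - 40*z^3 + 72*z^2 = 16*x^3 + 84*x^2 - 186*x - 40*z^3 + z^2*(155 - 139*x) + z*(-110*x^2 + 335*x - 185) + 70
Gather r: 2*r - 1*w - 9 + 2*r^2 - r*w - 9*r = 2*r^2 + r*(-w - 7) - w - 9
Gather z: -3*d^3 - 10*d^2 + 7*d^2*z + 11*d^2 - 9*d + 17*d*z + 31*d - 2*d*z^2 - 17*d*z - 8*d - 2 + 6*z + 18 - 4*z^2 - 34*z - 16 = -3*d^3 + d^2 + 14*d + z^2*(-2*d - 4) + z*(7*d^2 - 28)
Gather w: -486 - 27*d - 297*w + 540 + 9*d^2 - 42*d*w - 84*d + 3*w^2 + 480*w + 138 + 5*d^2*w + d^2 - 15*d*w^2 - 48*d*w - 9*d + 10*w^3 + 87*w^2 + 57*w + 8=10*d^2 - 120*d + 10*w^3 + w^2*(90 - 15*d) + w*(5*d^2 - 90*d + 240) + 200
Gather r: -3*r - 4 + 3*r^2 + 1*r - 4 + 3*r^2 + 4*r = 6*r^2 + 2*r - 8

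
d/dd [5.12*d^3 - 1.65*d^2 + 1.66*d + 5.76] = 15.36*d^2 - 3.3*d + 1.66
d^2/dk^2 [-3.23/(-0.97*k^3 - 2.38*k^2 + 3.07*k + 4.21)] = (-(18.7986*k + 15.3748)*(0.97*k^3 + 2.38*k^2 - 3.07*k - 4.21) + 3.23*(2.91*k^2 + 4.76*k - 3.07)*(5.82*k^2 + 9.52*k - 6.14))/(0.97*k^3 + 2.38*k^2 - 3.07*k - 4.21)^3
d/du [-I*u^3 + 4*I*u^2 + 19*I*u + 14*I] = I*(-3*u^2 + 8*u + 19)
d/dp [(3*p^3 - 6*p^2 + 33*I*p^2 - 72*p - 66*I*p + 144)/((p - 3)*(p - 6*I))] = (3*p^4 + p^3*(-18 - 36*I) + p^2*(288 + 165*I) + p*(-1476 - 216*I) + 1620 - 432*I)/(p^4 + p^3*(-6 - 12*I) + p^2*(-27 + 72*I) + p*(216 - 108*I) - 324)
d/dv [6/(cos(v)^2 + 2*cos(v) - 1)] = 12*(cos(v) + 1)*sin(v)/(-sin(v)^2 + 2*cos(v))^2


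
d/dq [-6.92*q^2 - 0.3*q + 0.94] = -13.84*q - 0.3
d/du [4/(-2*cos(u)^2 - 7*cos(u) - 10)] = -4*(4*cos(u) + 7)*sin(u)/(7*cos(u) + cos(2*u) + 11)^2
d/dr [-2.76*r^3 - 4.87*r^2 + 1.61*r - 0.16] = -8.28*r^2 - 9.74*r + 1.61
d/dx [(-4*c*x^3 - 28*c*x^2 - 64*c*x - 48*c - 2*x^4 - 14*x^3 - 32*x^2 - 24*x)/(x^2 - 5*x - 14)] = 4*(-c*x^2 + 14*c*x + 41*c - x^3 + 8*x^2 + 35*x + 21)/(x^2 - 14*x + 49)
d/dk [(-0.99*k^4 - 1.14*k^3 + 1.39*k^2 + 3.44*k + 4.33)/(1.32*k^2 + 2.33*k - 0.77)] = (-2.6136*k^5 - 8.4249*k^4 - 2.2632*k^3 + 1.3313*k^2 - 13.5718*k - 12.7377)/(1.7424*k^4 + 6.1512*k^3 + 3.3961*k^2 - 3.5882*k + 0.5929)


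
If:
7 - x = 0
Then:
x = 7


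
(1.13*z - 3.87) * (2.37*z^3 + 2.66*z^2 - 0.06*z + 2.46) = 2.6781*z^4 - 6.1661*z^3 - 10.362*z^2 + 3.012*z - 9.5202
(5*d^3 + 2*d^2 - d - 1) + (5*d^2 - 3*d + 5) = 5*d^3 + 7*d^2 - 4*d + 4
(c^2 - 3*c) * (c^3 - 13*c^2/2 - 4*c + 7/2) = c^5 - 19*c^4/2 + 31*c^3/2 + 31*c^2/2 - 21*c/2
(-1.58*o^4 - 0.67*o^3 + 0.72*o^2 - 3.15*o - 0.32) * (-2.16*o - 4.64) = 3.4128*o^5 + 8.7784*o^4 + 1.5536*o^3 + 3.4632*o^2 + 15.3072*o + 1.4848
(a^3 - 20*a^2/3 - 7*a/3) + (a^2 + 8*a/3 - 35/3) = a^3 - 17*a^2/3 + a/3 - 35/3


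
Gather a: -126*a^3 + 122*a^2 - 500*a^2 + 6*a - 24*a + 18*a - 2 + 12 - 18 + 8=-126*a^3 - 378*a^2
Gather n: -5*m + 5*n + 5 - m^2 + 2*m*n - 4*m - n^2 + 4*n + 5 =-m^2 - 9*m - n^2 + n*(2*m + 9) + 10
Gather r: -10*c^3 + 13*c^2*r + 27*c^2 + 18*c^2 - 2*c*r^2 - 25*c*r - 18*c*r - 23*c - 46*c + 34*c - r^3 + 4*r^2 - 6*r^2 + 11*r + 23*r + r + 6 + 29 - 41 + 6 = -10*c^3 + 45*c^2 - 35*c - r^3 + r^2*(-2*c - 2) + r*(13*c^2 - 43*c + 35)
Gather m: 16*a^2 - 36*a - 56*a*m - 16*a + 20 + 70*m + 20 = 16*a^2 - 52*a + m*(70 - 56*a) + 40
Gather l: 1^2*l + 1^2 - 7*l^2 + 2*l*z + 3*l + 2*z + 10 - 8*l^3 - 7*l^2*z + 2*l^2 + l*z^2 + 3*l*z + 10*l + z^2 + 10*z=-8*l^3 + l^2*(-7*z - 5) + l*(z^2 + 5*z + 14) + z^2 + 12*z + 11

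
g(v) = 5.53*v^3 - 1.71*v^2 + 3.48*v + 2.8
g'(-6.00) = 621.24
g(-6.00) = -1274.12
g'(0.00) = 3.48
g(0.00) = 2.80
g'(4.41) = 311.04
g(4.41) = 459.18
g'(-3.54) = 223.49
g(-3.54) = -276.27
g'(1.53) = 37.08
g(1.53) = 23.93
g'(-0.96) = 22.05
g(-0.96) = -7.01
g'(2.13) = 71.46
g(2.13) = 55.89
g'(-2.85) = 147.98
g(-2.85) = -149.02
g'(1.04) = 17.87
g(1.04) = 10.79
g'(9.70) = 1531.26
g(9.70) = 4922.74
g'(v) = 16.59*v^2 - 3.42*v + 3.48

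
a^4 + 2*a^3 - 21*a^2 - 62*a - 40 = (a - 5)*(a + 1)*(a + 2)*(a + 4)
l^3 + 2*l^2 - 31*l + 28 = (l - 4)*(l - 1)*(l + 7)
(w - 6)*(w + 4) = w^2 - 2*w - 24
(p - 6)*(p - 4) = p^2 - 10*p + 24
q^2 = q^2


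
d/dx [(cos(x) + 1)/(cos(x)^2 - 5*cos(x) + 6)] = (cos(x)^2 + 2*cos(x) - 11)*sin(x)/(cos(x)^2 - 5*cos(x) + 6)^2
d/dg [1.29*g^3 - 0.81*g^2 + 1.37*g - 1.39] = 3.87*g^2 - 1.62*g + 1.37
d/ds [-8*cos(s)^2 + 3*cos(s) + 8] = (16*cos(s) - 3)*sin(s)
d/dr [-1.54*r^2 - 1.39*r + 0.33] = -3.08*r - 1.39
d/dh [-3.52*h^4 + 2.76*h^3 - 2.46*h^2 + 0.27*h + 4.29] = -14.08*h^3 + 8.28*h^2 - 4.92*h + 0.27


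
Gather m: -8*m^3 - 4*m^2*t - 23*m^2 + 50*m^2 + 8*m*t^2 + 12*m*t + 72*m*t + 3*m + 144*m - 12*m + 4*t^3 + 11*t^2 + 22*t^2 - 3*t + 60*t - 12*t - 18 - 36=-8*m^3 + m^2*(27 - 4*t) + m*(8*t^2 + 84*t + 135) + 4*t^3 + 33*t^2 + 45*t - 54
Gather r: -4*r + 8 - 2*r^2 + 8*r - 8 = -2*r^2 + 4*r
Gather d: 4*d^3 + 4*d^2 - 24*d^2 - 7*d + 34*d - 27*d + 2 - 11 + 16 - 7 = 4*d^3 - 20*d^2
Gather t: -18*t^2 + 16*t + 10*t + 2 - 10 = -18*t^2 + 26*t - 8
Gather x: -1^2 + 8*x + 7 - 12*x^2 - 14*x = -12*x^2 - 6*x + 6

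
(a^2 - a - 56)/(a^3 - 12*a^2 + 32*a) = (a + 7)/(a*(a - 4))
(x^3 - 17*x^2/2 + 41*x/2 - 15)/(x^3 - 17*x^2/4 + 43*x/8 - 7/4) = 4*(2*x^2 - 13*x + 15)/(8*x^2 - 18*x + 7)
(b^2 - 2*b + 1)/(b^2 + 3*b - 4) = (b - 1)/(b + 4)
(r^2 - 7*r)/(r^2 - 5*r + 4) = r*(r - 7)/(r^2 - 5*r + 4)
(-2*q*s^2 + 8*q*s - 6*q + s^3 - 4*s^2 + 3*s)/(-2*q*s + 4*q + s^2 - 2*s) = (s^2 - 4*s + 3)/(s - 2)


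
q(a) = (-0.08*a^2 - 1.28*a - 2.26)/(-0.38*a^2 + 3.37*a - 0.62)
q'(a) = (-0.16*a - 1.28)/(-0.38*a^2 + 3.37*a - 0.62) + (0.76*a - 3.37)*(-0.08*a^2 - 1.28*a - 2.26)/(-0.38*a^2 + 3.37*a - 0.62)^2 = (-0.756*a^2 - 1.6184*a + 8.4098)/(0.1444*a^4 - 2.5612*a^3 + 11.8281*a^2 - 4.1788*a + 0.3844)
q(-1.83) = 0.02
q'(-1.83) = 0.14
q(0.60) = -2.42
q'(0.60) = 4.48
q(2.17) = -1.10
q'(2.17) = 0.06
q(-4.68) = -0.08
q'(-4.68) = -0.00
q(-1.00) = 0.24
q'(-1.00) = 0.49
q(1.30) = -1.30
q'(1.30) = 0.52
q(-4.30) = -0.08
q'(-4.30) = 0.00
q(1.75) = -1.15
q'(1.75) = 0.19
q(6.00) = -2.17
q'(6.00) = -0.81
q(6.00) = -2.17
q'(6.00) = -0.81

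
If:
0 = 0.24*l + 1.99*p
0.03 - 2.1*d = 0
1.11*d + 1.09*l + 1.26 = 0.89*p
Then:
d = 0.01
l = -1.07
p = 0.13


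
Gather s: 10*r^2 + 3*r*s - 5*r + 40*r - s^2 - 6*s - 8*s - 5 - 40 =10*r^2 + 35*r - s^2 + s*(3*r - 14) - 45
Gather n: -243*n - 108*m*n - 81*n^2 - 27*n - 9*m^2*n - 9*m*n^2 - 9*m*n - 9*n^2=n^2*(-9*m - 90) + n*(-9*m^2 - 117*m - 270)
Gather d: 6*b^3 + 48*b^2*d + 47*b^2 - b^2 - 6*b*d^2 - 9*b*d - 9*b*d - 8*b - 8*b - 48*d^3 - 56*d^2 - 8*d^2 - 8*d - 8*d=6*b^3 + 46*b^2 - 16*b - 48*d^3 + d^2*(-6*b - 64) + d*(48*b^2 - 18*b - 16)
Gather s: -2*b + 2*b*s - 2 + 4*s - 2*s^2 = -2*b - 2*s^2 + s*(2*b + 4) - 2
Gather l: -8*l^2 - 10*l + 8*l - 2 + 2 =-8*l^2 - 2*l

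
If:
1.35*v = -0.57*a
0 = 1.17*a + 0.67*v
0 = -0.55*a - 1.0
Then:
No Solution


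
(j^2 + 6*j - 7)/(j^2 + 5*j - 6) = (j + 7)/(j + 6)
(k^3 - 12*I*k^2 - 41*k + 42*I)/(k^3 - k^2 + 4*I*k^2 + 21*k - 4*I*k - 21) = (k^2 - 9*I*k - 14)/(k^2 + k*(-1 + 7*I) - 7*I)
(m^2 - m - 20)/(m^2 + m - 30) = (m + 4)/(m + 6)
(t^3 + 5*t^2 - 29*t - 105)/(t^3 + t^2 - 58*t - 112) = (t^2 - 2*t - 15)/(t^2 - 6*t - 16)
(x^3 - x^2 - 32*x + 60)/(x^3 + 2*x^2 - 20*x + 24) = (x - 5)/(x - 2)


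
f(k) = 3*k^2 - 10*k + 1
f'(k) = 6*k - 10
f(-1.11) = 15.80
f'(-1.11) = -16.66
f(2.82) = -3.34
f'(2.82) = 6.92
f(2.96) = -2.32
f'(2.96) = 7.76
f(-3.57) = 74.93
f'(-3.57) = -31.42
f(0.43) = -2.75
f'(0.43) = -7.42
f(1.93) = -7.13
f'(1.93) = 1.58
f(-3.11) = 61.12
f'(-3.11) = -28.66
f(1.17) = -6.59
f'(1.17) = -2.98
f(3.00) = -2.00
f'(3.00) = 8.00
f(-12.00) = 553.00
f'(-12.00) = -82.00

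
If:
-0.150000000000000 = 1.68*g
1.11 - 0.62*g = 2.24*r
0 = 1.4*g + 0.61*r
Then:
No Solution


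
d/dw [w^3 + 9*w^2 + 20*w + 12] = 3*w^2 + 18*w + 20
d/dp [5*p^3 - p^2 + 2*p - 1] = 15*p^2 - 2*p + 2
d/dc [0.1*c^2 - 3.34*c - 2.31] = 0.2*c - 3.34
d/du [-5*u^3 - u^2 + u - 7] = -15*u^2 - 2*u + 1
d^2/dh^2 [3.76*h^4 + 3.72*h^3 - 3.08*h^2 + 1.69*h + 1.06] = 45.12*h^2 + 22.32*h - 6.16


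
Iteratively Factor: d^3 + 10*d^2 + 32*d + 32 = (d + 2)*(d^2 + 8*d + 16) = (d + 2)*(d + 4)*(d + 4)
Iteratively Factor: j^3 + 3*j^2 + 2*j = (j + 2)*(j^2 + j) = j*(j + 2)*(j + 1)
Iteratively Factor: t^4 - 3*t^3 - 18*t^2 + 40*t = (t)*(t^3 - 3*t^2 - 18*t + 40) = t*(t + 4)*(t^2 - 7*t + 10) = t*(t - 2)*(t + 4)*(t - 5)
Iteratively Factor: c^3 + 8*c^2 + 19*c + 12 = (c + 1)*(c^2 + 7*c + 12) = (c + 1)*(c + 4)*(c + 3)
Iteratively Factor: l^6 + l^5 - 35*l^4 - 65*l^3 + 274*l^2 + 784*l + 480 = (l + 4)*(l^5 - 3*l^4 - 23*l^3 + 27*l^2 + 166*l + 120) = (l - 5)*(l + 4)*(l^4 + 2*l^3 - 13*l^2 - 38*l - 24) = (l - 5)*(l - 4)*(l + 4)*(l^3 + 6*l^2 + 11*l + 6) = (l - 5)*(l - 4)*(l + 1)*(l + 4)*(l^2 + 5*l + 6) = (l - 5)*(l - 4)*(l + 1)*(l + 2)*(l + 4)*(l + 3)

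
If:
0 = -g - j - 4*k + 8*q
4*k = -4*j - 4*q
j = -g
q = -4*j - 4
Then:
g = 12/11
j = -12/11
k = 8/11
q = 4/11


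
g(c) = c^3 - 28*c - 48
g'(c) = 3*c^2 - 28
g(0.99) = -74.75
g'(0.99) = -25.06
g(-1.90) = -1.66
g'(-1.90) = -17.17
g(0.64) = -65.66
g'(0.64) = -26.77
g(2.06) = -96.94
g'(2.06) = -15.27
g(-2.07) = 1.09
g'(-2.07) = -15.15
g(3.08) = -105.02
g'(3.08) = 0.46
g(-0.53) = -33.31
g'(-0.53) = -27.16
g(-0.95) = -22.26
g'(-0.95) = -25.29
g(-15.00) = -3003.00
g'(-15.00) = 647.00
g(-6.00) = -96.00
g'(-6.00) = 80.00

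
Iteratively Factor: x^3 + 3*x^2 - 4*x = (x + 4)*(x^2 - x) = (x - 1)*(x + 4)*(x)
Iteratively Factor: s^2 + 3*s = (s)*(s + 3)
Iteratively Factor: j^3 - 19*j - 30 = (j + 3)*(j^2 - 3*j - 10) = (j - 5)*(j + 3)*(j + 2)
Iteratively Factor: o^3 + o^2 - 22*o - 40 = (o - 5)*(o^2 + 6*o + 8) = (o - 5)*(o + 4)*(o + 2)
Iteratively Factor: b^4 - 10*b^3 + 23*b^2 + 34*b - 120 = (b - 5)*(b^3 - 5*b^2 - 2*b + 24) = (b - 5)*(b - 3)*(b^2 - 2*b - 8) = (b - 5)*(b - 3)*(b + 2)*(b - 4)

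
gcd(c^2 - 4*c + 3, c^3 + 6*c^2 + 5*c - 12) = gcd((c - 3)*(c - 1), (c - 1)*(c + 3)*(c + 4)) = c - 1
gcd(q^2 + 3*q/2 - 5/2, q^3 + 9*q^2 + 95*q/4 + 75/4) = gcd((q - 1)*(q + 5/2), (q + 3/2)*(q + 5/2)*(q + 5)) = q + 5/2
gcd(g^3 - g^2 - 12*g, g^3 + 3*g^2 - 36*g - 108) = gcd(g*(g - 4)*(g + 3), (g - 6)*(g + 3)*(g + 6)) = g + 3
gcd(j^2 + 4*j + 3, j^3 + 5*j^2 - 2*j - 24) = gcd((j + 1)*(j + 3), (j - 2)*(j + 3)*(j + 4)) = j + 3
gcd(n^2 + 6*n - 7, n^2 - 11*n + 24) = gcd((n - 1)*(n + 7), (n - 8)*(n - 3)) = 1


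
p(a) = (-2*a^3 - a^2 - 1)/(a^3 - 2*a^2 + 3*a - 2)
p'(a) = (-6*a^2 - 2*a)/(a^3 - 2*a^2 + 3*a - 2) + (-3*a^2 + 4*a - 3)*(-2*a^3 - a^2 - 1)/(a^3 - 2*a^2 + 3*a - 2)^2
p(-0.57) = 0.21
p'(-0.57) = 0.47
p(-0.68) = 0.16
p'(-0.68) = 0.48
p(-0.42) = 0.28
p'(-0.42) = 0.45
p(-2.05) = -0.48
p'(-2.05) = 0.39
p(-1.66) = -0.32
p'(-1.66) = 0.44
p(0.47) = 1.54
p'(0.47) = 5.40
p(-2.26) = -0.56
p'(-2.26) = 0.36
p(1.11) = -21.28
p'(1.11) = 164.51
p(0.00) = 0.50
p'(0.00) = 0.75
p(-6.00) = -1.28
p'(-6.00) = 0.10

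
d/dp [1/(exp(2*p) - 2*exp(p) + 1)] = 2*(1 - exp(p))*exp(p)/(exp(2*p) - 2*exp(p) + 1)^2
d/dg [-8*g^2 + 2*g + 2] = 2 - 16*g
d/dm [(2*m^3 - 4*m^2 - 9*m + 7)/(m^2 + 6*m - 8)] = (2*m^4 + 24*m^3 - 63*m^2 + 50*m + 30)/(m^4 + 12*m^3 + 20*m^2 - 96*m + 64)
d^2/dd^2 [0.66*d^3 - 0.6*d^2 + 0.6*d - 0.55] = 3.96*d - 1.2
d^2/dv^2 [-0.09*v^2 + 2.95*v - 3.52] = -0.180000000000000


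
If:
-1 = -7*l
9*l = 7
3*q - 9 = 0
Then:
No Solution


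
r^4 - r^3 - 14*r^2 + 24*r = r*(r - 3)*(r - 2)*(r + 4)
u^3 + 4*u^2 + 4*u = u*(u + 2)^2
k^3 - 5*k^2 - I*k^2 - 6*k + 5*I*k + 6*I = (k - 6)*(k + 1)*(k - I)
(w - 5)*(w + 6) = w^2 + w - 30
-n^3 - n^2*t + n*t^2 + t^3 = (-n + t)*(n + t)^2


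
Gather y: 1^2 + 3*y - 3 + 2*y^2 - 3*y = 2*y^2 - 2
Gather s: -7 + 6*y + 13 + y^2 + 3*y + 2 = y^2 + 9*y + 8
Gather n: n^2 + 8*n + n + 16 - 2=n^2 + 9*n + 14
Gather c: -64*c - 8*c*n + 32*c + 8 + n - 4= c*(-8*n - 32) + n + 4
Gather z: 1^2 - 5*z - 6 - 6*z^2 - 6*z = -6*z^2 - 11*z - 5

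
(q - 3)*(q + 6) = q^2 + 3*q - 18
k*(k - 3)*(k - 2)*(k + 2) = k^4 - 3*k^3 - 4*k^2 + 12*k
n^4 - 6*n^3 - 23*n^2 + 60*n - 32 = (n - 8)*(n - 1)^2*(n + 4)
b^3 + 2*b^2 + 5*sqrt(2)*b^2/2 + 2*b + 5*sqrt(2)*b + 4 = (b + 2)*(b + sqrt(2)/2)*(b + 2*sqrt(2))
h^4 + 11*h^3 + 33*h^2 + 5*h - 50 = (h - 1)*(h + 2)*(h + 5)^2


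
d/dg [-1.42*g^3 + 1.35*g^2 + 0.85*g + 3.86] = -4.26*g^2 + 2.7*g + 0.85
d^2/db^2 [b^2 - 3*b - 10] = 2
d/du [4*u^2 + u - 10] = 8*u + 1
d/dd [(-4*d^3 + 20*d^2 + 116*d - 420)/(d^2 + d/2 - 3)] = 8*(-2*d^4 - 2*d^3 - 35*d^2 + 360*d - 69)/(4*d^4 + 4*d^3 - 23*d^2 - 12*d + 36)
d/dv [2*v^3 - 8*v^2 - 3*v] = 6*v^2 - 16*v - 3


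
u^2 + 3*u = u*(u + 3)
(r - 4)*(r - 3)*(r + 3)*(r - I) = r^4 - 4*r^3 - I*r^3 - 9*r^2 + 4*I*r^2 + 36*r + 9*I*r - 36*I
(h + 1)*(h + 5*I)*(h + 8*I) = h^3 + h^2 + 13*I*h^2 - 40*h + 13*I*h - 40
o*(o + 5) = o^2 + 5*o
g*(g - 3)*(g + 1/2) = g^3 - 5*g^2/2 - 3*g/2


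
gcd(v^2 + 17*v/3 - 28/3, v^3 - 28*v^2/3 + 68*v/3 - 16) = v - 4/3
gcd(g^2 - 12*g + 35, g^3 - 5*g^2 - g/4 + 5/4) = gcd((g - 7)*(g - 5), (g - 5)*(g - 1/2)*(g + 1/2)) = g - 5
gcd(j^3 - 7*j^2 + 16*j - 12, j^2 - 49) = 1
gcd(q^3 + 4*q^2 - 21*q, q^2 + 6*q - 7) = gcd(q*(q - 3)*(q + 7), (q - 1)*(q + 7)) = q + 7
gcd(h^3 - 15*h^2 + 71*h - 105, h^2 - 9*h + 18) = h - 3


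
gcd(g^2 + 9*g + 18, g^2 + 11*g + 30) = g + 6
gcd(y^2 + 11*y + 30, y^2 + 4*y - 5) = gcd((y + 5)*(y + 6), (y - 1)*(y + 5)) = y + 5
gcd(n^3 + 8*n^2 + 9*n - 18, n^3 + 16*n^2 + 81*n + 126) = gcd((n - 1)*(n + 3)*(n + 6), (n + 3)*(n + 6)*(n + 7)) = n^2 + 9*n + 18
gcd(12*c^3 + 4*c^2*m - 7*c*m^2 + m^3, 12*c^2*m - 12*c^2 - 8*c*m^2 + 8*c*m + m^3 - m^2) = 12*c^2 - 8*c*m + m^2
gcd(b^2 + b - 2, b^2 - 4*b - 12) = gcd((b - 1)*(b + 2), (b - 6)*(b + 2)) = b + 2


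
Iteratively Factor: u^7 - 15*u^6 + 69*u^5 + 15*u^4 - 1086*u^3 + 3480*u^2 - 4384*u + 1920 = (u - 5)*(u^6 - 10*u^5 + 19*u^4 + 110*u^3 - 536*u^2 + 800*u - 384) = (u - 5)*(u - 4)*(u^5 - 6*u^4 - 5*u^3 + 90*u^2 - 176*u + 96) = (u - 5)*(u - 4)*(u - 1)*(u^4 - 5*u^3 - 10*u^2 + 80*u - 96) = (u - 5)*(u - 4)*(u - 1)*(u + 4)*(u^3 - 9*u^2 + 26*u - 24) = (u - 5)*(u - 4)*(u - 2)*(u - 1)*(u + 4)*(u^2 - 7*u + 12) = (u - 5)*(u - 4)*(u - 3)*(u - 2)*(u - 1)*(u + 4)*(u - 4)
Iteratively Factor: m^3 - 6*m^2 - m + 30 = (m - 3)*(m^2 - 3*m - 10) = (m - 5)*(m - 3)*(m + 2)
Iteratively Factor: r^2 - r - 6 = (r - 3)*(r + 2)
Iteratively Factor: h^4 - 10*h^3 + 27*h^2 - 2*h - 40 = (h - 5)*(h^3 - 5*h^2 + 2*h + 8) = (h - 5)*(h - 2)*(h^2 - 3*h - 4) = (h - 5)*(h - 4)*(h - 2)*(h + 1)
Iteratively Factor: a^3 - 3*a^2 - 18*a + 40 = (a - 5)*(a^2 + 2*a - 8) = (a - 5)*(a + 4)*(a - 2)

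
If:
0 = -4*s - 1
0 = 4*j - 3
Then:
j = 3/4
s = -1/4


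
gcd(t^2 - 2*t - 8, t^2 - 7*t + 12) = t - 4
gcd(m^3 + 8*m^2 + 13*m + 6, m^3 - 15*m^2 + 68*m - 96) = 1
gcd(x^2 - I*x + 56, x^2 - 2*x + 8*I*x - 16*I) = 1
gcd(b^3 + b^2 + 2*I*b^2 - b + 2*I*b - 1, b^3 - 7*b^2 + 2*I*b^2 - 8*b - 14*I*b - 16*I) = b + 1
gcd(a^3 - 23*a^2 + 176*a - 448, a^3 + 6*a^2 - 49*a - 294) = a - 7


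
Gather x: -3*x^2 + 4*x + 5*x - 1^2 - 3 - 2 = -3*x^2 + 9*x - 6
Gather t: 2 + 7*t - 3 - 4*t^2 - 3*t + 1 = -4*t^2 + 4*t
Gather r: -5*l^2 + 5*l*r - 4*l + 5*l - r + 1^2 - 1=-5*l^2 + l + r*(5*l - 1)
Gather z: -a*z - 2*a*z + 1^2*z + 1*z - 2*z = -3*a*z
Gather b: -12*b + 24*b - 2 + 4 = 12*b + 2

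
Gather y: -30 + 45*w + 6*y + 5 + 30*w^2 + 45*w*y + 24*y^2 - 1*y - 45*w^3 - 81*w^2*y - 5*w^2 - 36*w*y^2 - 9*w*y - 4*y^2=-45*w^3 + 25*w^2 + 45*w + y^2*(20 - 36*w) + y*(-81*w^2 + 36*w + 5) - 25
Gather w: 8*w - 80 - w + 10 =7*w - 70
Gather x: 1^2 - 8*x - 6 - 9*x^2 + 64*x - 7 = -9*x^2 + 56*x - 12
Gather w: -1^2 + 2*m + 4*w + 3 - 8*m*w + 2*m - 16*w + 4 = 4*m + w*(-8*m - 12) + 6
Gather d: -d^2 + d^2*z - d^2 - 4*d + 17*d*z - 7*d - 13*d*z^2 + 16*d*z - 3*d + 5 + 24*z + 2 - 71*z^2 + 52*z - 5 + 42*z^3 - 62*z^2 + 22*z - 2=d^2*(z - 2) + d*(-13*z^2 + 33*z - 14) + 42*z^3 - 133*z^2 + 98*z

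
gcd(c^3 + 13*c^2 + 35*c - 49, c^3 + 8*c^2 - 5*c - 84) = c + 7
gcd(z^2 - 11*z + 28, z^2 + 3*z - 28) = z - 4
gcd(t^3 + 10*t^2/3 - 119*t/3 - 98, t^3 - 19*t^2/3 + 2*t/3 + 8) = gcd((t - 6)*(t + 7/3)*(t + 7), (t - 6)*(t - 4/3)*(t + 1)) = t - 6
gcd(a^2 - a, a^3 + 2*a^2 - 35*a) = a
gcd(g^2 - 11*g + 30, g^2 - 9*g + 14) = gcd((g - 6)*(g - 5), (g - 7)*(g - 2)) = 1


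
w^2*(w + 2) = w^3 + 2*w^2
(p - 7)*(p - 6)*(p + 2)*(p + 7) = p^4 - 4*p^3 - 61*p^2 + 196*p + 588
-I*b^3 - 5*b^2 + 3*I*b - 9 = (b - 3*I)^2*(-I*b + 1)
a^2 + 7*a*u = a*(a + 7*u)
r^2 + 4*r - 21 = (r - 3)*(r + 7)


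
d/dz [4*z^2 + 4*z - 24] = 8*z + 4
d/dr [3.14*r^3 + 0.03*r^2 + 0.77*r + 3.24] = 9.42*r^2 + 0.06*r + 0.77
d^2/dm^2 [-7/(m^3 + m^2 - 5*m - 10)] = 14*((3*m + 1)*(m^3 + m^2 - 5*m - 10) - (3*m^2 + 2*m - 5)^2)/(m^3 + m^2 - 5*m - 10)^3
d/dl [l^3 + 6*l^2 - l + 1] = 3*l^2 + 12*l - 1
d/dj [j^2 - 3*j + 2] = 2*j - 3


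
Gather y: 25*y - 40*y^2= -40*y^2 + 25*y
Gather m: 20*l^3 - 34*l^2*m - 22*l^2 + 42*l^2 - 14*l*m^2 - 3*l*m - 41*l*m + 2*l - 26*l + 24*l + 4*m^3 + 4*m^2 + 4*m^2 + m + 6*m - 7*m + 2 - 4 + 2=20*l^3 + 20*l^2 + 4*m^3 + m^2*(8 - 14*l) + m*(-34*l^2 - 44*l)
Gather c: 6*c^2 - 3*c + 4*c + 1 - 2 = 6*c^2 + c - 1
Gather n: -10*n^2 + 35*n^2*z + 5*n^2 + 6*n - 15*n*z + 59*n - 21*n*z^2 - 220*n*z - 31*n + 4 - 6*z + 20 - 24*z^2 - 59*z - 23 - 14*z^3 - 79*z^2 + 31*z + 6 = n^2*(35*z - 5) + n*(-21*z^2 - 235*z + 34) - 14*z^3 - 103*z^2 - 34*z + 7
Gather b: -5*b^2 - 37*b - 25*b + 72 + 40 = -5*b^2 - 62*b + 112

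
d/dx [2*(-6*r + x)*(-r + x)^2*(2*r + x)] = 40*r^3 - 12*r^2*x - 36*r*x^2 + 8*x^3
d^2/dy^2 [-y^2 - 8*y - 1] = -2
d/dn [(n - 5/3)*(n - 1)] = 2*n - 8/3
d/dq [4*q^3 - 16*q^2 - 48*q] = 12*q^2 - 32*q - 48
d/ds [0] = 0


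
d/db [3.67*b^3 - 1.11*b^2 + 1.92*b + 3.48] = 11.01*b^2 - 2.22*b + 1.92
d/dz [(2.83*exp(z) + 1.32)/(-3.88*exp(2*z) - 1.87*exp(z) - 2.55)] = (10.9804*exp(2*z) + 10.2432*exp(z) - 4.7481)*exp(z)/(15.0544*exp(4*z) + 14.5112*exp(3*z) + 23.2849*exp(2*z) + 9.537*exp(z) + 6.5025)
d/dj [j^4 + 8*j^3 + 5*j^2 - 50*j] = 4*j^3 + 24*j^2 + 10*j - 50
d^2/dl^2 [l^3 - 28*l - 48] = 6*l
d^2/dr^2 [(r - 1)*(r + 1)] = 2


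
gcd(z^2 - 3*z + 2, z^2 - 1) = z - 1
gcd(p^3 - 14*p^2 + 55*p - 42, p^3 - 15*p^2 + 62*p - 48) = p^2 - 7*p + 6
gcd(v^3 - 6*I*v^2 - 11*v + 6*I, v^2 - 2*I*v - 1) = v - I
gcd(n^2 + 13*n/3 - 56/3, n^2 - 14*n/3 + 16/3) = n - 8/3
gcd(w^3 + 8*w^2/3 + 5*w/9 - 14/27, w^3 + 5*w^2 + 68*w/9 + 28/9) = w^2 + 3*w + 14/9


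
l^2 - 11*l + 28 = (l - 7)*(l - 4)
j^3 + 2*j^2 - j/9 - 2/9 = (j - 1/3)*(j + 1/3)*(j + 2)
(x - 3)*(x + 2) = x^2 - x - 6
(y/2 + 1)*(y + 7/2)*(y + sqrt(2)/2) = y^3/2 + sqrt(2)*y^2/4 + 11*y^2/4 + 11*sqrt(2)*y/8 + 7*y/2 + 7*sqrt(2)/4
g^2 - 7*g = g*(g - 7)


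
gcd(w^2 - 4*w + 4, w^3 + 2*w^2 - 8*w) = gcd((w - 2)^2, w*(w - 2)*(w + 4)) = w - 2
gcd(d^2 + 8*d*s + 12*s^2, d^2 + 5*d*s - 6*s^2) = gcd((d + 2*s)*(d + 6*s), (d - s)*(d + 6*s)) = d + 6*s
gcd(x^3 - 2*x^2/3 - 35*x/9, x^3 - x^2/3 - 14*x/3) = x^2 - 7*x/3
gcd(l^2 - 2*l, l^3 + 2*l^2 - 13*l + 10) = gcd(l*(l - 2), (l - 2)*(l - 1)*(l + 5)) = l - 2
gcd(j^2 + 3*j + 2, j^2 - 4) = j + 2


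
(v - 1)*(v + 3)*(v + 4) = v^3 + 6*v^2 + 5*v - 12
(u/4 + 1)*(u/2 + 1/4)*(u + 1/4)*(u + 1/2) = u^4/8 + 21*u^3/32 + 11*u^2/16 + 33*u/128 + 1/32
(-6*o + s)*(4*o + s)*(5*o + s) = -120*o^3 - 34*o^2*s + 3*o*s^2 + s^3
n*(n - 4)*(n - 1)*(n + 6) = n^4 + n^3 - 26*n^2 + 24*n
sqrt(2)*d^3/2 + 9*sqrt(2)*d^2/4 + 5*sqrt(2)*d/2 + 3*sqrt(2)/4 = (d + 1/2)*(d + 3)*(sqrt(2)*d/2 + sqrt(2)/2)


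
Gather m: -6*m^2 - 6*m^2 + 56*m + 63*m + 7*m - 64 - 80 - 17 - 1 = -12*m^2 + 126*m - 162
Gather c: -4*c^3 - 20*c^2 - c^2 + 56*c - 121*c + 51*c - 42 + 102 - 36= -4*c^3 - 21*c^2 - 14*c + 24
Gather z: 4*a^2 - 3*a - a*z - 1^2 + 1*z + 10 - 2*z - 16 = 4*a^2 - 3*a + z*(-a - 1) - 7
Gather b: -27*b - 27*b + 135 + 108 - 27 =216 - 54*b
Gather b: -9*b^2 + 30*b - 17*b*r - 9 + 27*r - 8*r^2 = -9*b^2 + b*(30 - 17*r) - 8*r^2 + 27*r - 9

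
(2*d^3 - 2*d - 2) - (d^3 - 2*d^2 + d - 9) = d^3 + 2*d^2 - 3*d + 7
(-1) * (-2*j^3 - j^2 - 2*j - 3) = 2*j^3 + j^2 + 2*j + 3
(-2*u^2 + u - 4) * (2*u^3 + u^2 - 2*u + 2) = -4*u^5 - 3*u^3 - 10*u^2 + 10*u - 8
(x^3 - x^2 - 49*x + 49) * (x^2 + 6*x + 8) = x^5 + 5*x^4 - 47*x^3 - 253*x^2 - 98*x + 392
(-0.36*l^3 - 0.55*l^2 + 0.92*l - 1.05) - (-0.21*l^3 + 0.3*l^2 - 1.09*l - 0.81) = -0.15*l^3 - 0.85*l^2 + 2.01*l - 0.24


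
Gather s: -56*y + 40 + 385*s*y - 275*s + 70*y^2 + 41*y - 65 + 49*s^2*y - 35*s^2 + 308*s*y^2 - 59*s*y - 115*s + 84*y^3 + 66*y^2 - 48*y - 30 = s^2*(49*y - 35) + s*(308*y^2 + 326*y - 390) + 84*y^3 + 136*y^2 - 63*y - 55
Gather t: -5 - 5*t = -5*t - 5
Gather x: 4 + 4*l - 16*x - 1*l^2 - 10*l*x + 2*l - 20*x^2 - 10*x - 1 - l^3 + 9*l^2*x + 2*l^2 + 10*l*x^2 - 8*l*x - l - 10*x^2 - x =-l^3 + l^2 + 5*l + x^2*(10*l - 30) + x*(9*l^2 - 18*l - 27) + 3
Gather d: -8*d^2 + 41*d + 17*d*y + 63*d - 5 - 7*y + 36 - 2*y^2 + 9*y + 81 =-8*d^2 + d*(17*y + 104) - 2*y^2 + 2*y + 112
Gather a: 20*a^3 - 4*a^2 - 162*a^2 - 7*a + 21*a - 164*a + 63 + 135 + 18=20*a^3 - 166*a^2 - 150*a + 216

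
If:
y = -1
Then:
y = -1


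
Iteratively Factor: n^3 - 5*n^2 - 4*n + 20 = (n + 2)*(n^2 - 7*n + 10) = (n - 2)*(n + 2)*(n - 5)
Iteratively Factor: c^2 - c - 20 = (c - 5)*(c + 4)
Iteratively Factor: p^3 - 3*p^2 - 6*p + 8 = (p - 4)*(p^2 + p - 2) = (p - 4)*(p + 2)*(p - 1)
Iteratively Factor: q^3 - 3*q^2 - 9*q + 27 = (q - 3)*(q^2 - 9) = (q - 3)^2*(q + 3)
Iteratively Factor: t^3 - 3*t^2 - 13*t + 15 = (t + 3)*(t^2 - 6*t + 5) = (t - 5)*(t + 3)*(t - 1)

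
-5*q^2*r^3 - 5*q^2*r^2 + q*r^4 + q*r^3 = r^2*(-5*q + r)*(q*r + q)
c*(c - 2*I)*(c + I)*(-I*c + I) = -I*c^4 - c^3 + I*c^3 + c^2 - 2*I*c^2 + 2*I*c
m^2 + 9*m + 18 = (m + 3)*(m + 6)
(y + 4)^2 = y^2 + 8*y + 16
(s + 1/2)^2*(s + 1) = s^3 + 2*s^2 + 5*s/4 + 1/4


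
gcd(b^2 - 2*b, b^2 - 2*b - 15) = 1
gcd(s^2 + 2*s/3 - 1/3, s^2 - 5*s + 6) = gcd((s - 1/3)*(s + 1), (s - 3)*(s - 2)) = 1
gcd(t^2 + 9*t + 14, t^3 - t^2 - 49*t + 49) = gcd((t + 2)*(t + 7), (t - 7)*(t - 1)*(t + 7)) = t + 7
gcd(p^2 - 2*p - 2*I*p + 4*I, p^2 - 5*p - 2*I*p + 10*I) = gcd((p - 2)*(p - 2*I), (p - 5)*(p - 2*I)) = p - 2*I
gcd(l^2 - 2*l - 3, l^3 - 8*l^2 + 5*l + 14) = l + 1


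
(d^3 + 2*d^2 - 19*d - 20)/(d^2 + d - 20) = d + 1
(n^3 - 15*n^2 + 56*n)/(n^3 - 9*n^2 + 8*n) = (n - 7)/(n - 1)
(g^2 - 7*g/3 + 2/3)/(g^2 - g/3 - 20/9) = 3*(-3*g^2 + 7*g - 2)/(-9*g^2 + 3*g + 20)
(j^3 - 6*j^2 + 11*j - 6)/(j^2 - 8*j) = (j^3 - 6*j^2 + 11*j - 6)/(j*(j - 8))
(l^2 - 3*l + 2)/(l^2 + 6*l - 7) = (l - 2)/(l + 7)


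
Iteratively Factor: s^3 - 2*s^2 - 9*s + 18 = (s - 3)*(s^2 + s - 6) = (s - 3)*(s - 2)*(s + 3)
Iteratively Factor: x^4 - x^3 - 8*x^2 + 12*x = (x - 2)*(x^3 + x^2 - 6*x) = (x - 2)*(x + 3)*(x^2 - 2*x) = (x - 2)^2*(x + 3)*(x)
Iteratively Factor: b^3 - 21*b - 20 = (b + 4)*(b^2 - 4*b - 5) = (b + 1)*(b + 4)*(b - 5)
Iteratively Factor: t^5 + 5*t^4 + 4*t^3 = (t)*(t^4 + 5*t^3 + 4*t^2) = t^2*(t^3 + 5*t^2 + 4*t) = t^2*(t + 4)*(t^2 + t) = t^2*(t + 1)*(t + 4)*(t)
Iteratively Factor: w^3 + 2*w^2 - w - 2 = (w - 1)*(w^2 + 3*w + 2) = (w - 1)*(w + 1)*(w + 2)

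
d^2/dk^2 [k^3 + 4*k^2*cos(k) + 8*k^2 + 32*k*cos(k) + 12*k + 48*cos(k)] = -4*k^2*cos(k) - 16*k*sin(k) - 32*k*cos(k) + 6*k - 64*sin(k) - 40*cos(k) + 16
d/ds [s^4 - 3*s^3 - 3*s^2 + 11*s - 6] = 4*s^3 - 9*s^2 - 6*s + 11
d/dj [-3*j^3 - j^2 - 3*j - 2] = -9*j^2 - 2*j - 3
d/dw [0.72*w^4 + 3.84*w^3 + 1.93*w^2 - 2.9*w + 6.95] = 2.88*w^3 + 11.52*w^2 + 3.86*w - 2.9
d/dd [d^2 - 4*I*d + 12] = 2*d - 4*I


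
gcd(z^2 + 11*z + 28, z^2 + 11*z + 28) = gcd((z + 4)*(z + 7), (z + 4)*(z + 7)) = z^2 + 11*z + 28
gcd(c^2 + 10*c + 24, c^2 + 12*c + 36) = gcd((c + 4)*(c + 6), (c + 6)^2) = c + 6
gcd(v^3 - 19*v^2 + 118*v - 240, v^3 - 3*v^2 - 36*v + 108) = v - 6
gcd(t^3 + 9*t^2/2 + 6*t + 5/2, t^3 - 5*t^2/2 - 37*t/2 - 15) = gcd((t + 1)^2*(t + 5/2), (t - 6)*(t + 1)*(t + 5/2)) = t^2 + 7*t/2 + 5/2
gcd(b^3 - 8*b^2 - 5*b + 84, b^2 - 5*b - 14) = b - 7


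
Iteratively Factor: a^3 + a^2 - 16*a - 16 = (a - 4)*(a^2 + 5*a + 4) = (a - 4)*(a + 4)*(a + 1)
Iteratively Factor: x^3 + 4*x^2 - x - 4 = (x + 4)*(x^2 - 1) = (x - 1)*(x + 4)*(x + 1)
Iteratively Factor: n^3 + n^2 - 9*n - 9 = (n + 3)*(n^2 - 2*n - 3) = (n + 1)*(n + 3)*(n - 3)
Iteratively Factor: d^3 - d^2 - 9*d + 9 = (d - 3)*(d^2 + 2*d - 3) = (d - 3)*(d - 1)*(d + 3)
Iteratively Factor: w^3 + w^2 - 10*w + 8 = (w - 2)*(w^2 + 3*w - 4) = (w - 2)*(w + 4)*(w - 1)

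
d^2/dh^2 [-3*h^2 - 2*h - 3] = -6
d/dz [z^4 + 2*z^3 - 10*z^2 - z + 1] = 4*z^3 + 6*z^2 - 20*z - 1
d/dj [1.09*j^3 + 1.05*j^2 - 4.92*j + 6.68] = 3.27*j^2 + 2.1*j - 4.92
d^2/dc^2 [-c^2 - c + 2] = -2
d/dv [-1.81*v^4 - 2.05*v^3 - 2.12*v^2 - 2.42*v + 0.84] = -7.24*v^3 - 6.15*v^2 - 4.24*v - 2.42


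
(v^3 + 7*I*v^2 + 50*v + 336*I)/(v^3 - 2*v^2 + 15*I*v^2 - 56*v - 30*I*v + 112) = (v^2 - I*v + 42)/(v^2 + v*(-2 + 7*I) - 14*I)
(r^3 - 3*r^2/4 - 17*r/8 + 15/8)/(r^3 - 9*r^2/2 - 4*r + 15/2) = (r - 5/4)/(r - 5)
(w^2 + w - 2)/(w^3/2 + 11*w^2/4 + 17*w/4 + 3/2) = 4*(w - 1)/(2*w^2 + 7*w + 3)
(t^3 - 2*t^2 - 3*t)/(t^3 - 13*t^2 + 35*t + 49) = t*(t - 3)/(t^2 - 14*t + 49)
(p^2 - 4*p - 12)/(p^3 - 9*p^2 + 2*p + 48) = (p - 6)/(p^2 - 11*p + 24)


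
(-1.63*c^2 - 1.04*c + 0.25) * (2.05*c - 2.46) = -3.3415*c^3 + 1.8778*c^2 + 3.0709*c - 0.615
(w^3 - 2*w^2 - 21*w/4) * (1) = w^3 - 2*w^2 - 21*w/4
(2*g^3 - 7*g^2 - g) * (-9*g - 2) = -18*g^4 + 59*g^3 + 23*g^2 + 2*g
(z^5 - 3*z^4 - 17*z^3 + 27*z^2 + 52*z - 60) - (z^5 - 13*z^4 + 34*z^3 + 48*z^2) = 10*z^4 - 51*z^3 - 21*z^2 + 52*z - 60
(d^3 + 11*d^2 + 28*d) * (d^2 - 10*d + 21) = d^5 + d^4 - 61*d^3 - 49*d^2 + 588*d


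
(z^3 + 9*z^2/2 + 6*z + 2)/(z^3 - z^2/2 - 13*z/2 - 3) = (z + 2)/(z - 3)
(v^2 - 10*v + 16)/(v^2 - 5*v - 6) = (-v^2 + 10*v - 16)/(-v^2 + 5*v + 6)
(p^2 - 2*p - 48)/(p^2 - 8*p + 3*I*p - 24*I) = (p + 6)/(p + 3*I)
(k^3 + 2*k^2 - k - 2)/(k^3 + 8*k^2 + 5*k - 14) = (k + 1)/(k + 7)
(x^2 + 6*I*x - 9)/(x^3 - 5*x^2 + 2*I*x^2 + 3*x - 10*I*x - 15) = (x + 3*I)/(x^2 - x*(5 + I) + 5*I)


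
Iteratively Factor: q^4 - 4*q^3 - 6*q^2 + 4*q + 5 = (q - 5)*(q^3 + q^2 - q - 1) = (q - 5)*(q + 1)*(q^2 - 1) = (q - 5)*(q - 1)*(q + 1)*(q + 1)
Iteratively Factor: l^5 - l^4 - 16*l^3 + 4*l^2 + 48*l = (l)*(l^4 - l^3 - 16*l^2 + 4*l + 48) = l*(l - 4)*(l^3 + 3*l^2 - 4*l - 12) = l*(l - 4)*(l + 2)*(l^2 + l - 6) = l*(l - 4)*(l - 2)*(l + 2)*(l + 3)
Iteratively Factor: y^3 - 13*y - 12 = (y - 4)*(y^2 + 4*y + 3) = (y - 4)*(y + 1)*(y + 3)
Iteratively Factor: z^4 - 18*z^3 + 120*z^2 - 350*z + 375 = (z - 3)*(z^3 - 15*z^2 + 75*z - 125) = (z - 5)*(z - 3)*(z^2 - 10*z + 25) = (z - 5)^2*(z - 3)*(z - 5)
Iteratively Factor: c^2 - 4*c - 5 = (c - 5)*(c + 1)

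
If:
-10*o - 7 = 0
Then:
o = -7/10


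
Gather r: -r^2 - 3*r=-r^2 - 3*r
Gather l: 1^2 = 1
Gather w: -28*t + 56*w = -28*t + 56*w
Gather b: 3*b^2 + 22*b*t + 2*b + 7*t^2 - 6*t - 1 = 3*b^2 + b*(22*t + 2) + 7*t^2 - 6*t - 1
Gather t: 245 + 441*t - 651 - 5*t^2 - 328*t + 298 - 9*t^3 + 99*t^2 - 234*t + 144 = -9*t^3 + 94*t^2 - 121*t + 36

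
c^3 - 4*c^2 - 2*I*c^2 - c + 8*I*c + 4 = (c - 4)*(c - I)^2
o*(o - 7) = o^2 - 7*o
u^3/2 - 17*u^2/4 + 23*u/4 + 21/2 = (u/2 + 1/2)*(u - 6)*(u - 7/2)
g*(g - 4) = g^2 - 4*g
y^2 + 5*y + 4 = (y + 1)*(y + 4)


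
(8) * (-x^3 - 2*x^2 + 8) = -8*x^3 - 16*x^2 + 64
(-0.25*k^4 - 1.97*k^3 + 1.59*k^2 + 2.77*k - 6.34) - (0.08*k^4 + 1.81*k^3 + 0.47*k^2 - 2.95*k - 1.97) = -0.33*k^4 - 3.78*k^3 + 1.12*k^2 + 5.72*k - 4.37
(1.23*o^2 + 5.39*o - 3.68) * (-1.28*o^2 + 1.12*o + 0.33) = -1.5744*o^4 - 5.5216*o^3 + 11.1531*o^2 - 2.3429*o - 1.2144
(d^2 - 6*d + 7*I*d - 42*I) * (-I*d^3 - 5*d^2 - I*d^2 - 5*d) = -I*d^5 + 2*d^4 + 5*I*d^4 - 10*d^3 - 29*I*d^3 - 12*d^2 + 175*I*d^2 + 210*I*d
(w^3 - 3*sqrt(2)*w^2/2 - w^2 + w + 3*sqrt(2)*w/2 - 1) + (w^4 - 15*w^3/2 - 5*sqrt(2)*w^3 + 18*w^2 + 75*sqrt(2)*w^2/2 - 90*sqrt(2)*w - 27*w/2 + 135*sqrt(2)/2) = w^4 - 5*sqrt(2)*w^3 - 13*w^3/2 + 17*w^2 + 36*sqrt(2)*w^2 - 177*sqrt(2)*w/2 - 25*w/2 - 1 + 135*sqrt(2)/2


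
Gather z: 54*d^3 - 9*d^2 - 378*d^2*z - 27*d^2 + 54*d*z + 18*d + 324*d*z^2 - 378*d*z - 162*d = 54*d^3 - 36*d^2 + 324*d*z^2 - 144*d + z*(-378*d^2 - 324*d)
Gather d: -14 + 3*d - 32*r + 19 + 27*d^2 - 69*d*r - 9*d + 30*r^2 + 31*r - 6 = 27*d^2 + d*(-69*r - 6) + 30*r^2 - r - 1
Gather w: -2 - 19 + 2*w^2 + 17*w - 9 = 2*w^2 + 17*w - 30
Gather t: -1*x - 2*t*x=-2*t*x - x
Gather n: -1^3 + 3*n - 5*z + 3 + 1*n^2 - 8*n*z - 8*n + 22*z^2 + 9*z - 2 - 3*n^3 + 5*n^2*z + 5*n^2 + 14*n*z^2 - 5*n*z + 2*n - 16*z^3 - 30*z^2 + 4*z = -3*n^3 + n^2*(5*z + 6) + n*(14*z^2 - 13*z - 3) - 16*z^3 - 8*z^2 + 8*z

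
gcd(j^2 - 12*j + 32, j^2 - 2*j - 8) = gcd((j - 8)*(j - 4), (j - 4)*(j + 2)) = j - 4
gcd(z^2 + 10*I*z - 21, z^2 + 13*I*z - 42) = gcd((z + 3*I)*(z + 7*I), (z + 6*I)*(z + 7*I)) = z + 7*I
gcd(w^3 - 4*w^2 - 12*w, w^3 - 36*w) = w^2 - 6*w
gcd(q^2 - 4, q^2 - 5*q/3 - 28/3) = 1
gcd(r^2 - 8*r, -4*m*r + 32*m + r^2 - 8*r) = r - 8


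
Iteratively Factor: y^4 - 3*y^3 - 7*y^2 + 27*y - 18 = (y - 3)*(y^3 - 7*y + 6) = (y - 3)*(y - 1)*(y^2 + y - 6) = (y - 3)*(y - 2)*(y - 1)*(y + 3)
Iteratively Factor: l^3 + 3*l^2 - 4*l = (l - 1)*(l^2 + 4*l) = (l - 1)*(l + 4)*(l)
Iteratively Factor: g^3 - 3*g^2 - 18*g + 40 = (g + 4)*(g^2 - 7*g + 10) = (g - 2)*(g + 4)*(g - 5)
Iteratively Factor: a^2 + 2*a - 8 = (a - 2)*(a + 4)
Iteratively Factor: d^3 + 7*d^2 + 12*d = (d + 4)*(d^2 + 3*d) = d*(d + 4)*(d + 3)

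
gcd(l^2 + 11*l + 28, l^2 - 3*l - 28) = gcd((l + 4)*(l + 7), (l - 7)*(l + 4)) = l + 4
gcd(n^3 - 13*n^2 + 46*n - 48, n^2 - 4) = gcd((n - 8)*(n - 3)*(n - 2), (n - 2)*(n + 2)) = n - 2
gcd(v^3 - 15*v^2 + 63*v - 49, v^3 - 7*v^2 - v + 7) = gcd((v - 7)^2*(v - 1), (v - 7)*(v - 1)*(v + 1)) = v^2 - 8*v + 7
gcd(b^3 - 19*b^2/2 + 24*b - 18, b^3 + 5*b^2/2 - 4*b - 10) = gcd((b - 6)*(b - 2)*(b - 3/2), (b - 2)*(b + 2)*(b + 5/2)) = b - 2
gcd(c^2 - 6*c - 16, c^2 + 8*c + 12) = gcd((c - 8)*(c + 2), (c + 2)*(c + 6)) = c + 2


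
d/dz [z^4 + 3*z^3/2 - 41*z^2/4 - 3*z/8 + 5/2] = 4*z^3 + 9*z^2/2 - 41*z/2 - 3/8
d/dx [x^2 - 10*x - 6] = 2*x - 10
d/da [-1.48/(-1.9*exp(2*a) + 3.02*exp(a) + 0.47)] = (4.4696 - 5.624*exp(a))*exp(a)/(-1.9*exp(2*a) + 3.02*exp(a) + 0.47)^2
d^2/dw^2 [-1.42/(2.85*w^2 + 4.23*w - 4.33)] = (23.0679*w^2 + 34.23762*w - 1.42*(5.7*w + 4.23)*(11.4*w + 8.46) - 35.04702)/(2.85*w^2 + 4.23*w - 4.33)^3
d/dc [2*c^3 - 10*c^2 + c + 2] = 6*c^2 - 20*c + 1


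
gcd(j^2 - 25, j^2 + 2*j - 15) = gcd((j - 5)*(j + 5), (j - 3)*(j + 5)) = j + 5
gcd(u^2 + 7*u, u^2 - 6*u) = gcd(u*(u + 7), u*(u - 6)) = u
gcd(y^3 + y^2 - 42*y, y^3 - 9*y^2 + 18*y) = y^2 - 6*y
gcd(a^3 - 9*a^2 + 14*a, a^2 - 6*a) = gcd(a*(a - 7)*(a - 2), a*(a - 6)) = a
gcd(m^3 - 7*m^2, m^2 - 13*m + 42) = m - 7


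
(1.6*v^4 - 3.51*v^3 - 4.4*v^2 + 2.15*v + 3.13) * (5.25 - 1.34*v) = -2.144*v^5 + 13.1034*v^4 - 12.5315*v^3 - 25.981*v^2 + 7.0933*v + 16.4325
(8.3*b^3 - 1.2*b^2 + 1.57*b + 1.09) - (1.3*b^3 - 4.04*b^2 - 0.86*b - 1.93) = 7.0*b^3 + 2.84*b^2 + 2.43*b + 3.02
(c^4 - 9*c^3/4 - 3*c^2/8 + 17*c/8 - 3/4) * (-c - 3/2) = -c^5 + 3*c^4/4 + 15*c^3/4 - 25*c^2/16 - 39*c/16 + 9/8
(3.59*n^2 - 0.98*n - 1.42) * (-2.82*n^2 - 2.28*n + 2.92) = -10.1238*n^4 - 5.4216*n^3 + 16.7216*n^2 + 0.376*n - 4.1464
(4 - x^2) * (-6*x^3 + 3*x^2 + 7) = 6*x^5 - 3*x^4 - 24*x^3 + 5*x^2 + 28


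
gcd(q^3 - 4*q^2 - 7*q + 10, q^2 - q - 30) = 1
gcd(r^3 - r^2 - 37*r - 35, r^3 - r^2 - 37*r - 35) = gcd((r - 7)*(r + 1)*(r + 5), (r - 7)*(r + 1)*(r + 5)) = r^3 - r^2 - 37*r - 35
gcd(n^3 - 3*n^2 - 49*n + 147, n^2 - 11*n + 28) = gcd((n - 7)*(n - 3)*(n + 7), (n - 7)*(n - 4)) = n - 7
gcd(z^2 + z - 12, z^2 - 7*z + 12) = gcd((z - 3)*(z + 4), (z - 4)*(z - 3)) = z - 3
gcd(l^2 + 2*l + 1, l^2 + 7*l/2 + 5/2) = l + 1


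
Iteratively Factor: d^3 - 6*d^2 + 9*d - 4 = (d - 1)*(d^2 - 5*d + 4) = (d - 4)*(d - 1)*(d - 1)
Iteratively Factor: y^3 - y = (y + 1)*(y^2 - y) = (y - 1)*(y + 1)*(y)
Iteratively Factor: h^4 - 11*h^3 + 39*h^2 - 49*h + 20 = (h - 5)*(h^3 - 6*h^2 + 9*h - 4) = (h - 5)*(h - 1)*(h^2 - 5*h + 4) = (h - 5)*(h - 1)^2*(h - 4)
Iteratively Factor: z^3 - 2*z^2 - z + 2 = (z - 1)*(z^2 - z - 2) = (z - 2)*(z - 1)*(z + 1)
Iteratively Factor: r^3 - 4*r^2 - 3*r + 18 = (r - 3)*(r^2 - r - 6) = (r - 3)^2*(r + 2)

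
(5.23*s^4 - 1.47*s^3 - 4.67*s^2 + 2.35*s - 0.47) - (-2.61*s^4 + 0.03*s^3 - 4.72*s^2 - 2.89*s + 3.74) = 7.84*s^4 - 1.5*s^3 + 0.0499999999999998*s^2 + 5.24*s - 4.21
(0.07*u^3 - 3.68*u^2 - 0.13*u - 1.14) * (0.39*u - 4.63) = 0.0273*u^4 - 1.7593*u^3 + 16.9877*u^2 + 0.1573*u + 5.2782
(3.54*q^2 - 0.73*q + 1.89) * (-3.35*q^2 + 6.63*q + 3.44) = -11.859*q^4 + 25.9157*q^3 + 1.0062*q^2 + 10.0195*q + 6.5016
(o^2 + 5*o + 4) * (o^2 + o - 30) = o^4 + 6*o^3 - 21*o^2 - 146*o - 120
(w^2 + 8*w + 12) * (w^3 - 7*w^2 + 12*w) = w^5 + w^4 - 32*w^3 + 12*w^2 + 144*w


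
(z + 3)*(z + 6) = z^2 + 9*z + 18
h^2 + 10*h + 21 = (h + 3)*(h + 7)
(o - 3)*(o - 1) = o^2 - 4*o + 3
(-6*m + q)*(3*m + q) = -18*m^2 - 3*m*q + q^2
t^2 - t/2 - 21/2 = (t - 7/2)*(t + 3)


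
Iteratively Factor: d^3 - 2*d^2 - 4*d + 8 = (d - 2)*(d^2 - 4) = (d - 2)^2*(d + 2)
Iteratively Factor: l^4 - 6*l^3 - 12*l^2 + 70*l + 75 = (l - 5)*(l^3 - l^2 - 17*l - 15) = (l - 5)*(l + 3)*(l^2 - 4*l - 5) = (l - 5)^2*(l + 3)*(l + 1)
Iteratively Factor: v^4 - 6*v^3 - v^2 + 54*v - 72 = (v - 2)*(v^3 - 4*v^2 - 9*v + 36) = (v - 2)*(v + 3)*(v^2 - 7*v + 12) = (v - 3)*(v - 2)*(v + 3)*(v - 4)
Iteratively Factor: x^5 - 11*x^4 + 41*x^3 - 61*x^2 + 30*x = (x - 5)*(x^4 - 6*x^3 + 11*x^2 - 6*x) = (x - 5)*(x - 1)*(x^3 - 5*x^2 + 6*x) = (x - 5)*(x - 2)*(x - 1)*(x^2 - 3*x) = x*(x - 5)*(x - 2)*(x - 1)*(x - 3)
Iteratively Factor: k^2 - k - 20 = (k + 4)*(k - 5)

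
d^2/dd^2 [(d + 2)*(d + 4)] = 2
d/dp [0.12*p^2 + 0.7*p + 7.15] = 0.24*p + 0.7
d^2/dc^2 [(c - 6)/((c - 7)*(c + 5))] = 2*(c^3 - 18*c^2 + 141*c - 304)/(c^6 - 6*c^5 - 93*c^4 + 412*c^3 + 3255*c^2 - 7350*c - 42875)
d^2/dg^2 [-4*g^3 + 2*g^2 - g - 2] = 4 - 24*g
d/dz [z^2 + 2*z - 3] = 2*z + 2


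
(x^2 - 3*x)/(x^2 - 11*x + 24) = x/(x - 8)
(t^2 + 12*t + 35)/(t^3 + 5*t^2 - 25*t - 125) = (t + 7)/(t^2 - 25)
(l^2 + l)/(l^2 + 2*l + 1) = l/(l + 1)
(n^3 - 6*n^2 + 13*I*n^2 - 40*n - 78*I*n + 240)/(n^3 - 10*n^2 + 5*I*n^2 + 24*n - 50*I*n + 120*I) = (n + 8*I)/(n - 4)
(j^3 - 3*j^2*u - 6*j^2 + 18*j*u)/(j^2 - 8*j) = (j^2 - 3*j*u - 6*j + 18*u)/(j - 8)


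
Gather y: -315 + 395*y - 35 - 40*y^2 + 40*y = -40*y^2 + 435*y - 350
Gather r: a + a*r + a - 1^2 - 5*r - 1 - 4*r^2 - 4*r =2*a - 4*r^2 + r*(a - 9) - 2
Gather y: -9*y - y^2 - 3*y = -y^2 - 12*y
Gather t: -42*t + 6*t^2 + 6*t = 6*t^2 - 36*t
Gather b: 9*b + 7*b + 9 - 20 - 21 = 16*b - 32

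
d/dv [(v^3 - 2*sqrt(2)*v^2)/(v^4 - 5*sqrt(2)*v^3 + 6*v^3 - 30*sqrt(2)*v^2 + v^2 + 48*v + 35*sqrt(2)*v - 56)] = v*(-v*(v - 2*sqrt(2))*(4*v^3 - 15*sqrt(2)*v^2 + 18*v^2 - 60*sqrt(2)*v + 2*v + 48 + 35*sqrt(2)) + (3*v - 4*sqrt(2))*(v^4 - 5*sqrt(2)*v^3 + 6*v^3 - 30*sqrt(2)*v^2 + v^2 + 48*v + 35*sqrt(2)*v - 56))/(v^4 - 5*sqrt(2)*v^3 + 6*v^3 - 30*sqrt(2)*v^2 + v^2 + 48*v + 35*sqrt(2)*v - 56)^2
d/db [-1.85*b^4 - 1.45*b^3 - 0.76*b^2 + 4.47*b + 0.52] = -7.4*b^3 - 4.35*b^2 - 1.52*b + 4.47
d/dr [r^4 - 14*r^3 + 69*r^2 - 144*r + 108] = 4*r^3 - 42*r^2 + 138*r - 144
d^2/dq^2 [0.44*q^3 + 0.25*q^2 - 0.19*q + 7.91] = 2.64*q + 0.5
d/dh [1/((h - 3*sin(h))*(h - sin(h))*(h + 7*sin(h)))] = (-3*h^2*cos(h) - 3*h^2 - 6*h*sin(h) + 25*h*sin(2*h) - 63*cos(h)/4 - 25*cos(2*h)/2 + 63*cos(3*h)/4 + 25/2)/((h - 3*sin(h))^2*(h - sin(h))^2*(h + 7*sin(h))^2)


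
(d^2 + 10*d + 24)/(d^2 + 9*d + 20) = (d + 6)/(d + 5)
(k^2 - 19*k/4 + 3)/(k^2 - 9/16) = 4*(k - 4)/(4*k + 3)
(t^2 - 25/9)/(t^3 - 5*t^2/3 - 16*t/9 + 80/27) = 3*(3*t + 5)/(9*t^2 - 16)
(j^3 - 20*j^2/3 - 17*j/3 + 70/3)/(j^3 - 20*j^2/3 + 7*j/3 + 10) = (j^2 - 5*j - 14)/(j^2 - 5*j - 6)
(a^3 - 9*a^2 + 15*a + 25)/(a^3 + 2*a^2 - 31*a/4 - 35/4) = 4*(a^2 - 10*a + 25)/(4*a^2 + 4*a - 35)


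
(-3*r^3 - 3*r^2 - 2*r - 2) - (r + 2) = -3*r^3 - 3*r^2 - 3*r - 4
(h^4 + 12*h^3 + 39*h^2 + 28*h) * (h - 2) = h^5 + 10*h^4 + 15*h^3 - 50*h^2 - 56*h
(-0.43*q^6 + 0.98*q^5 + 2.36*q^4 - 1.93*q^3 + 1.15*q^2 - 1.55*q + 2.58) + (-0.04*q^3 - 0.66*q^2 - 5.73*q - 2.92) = -0.43*q^6 + 0.98*q^5 + 2.36*q^4 - 1.97*q^3 + 0.49*q^2 - 7.28*q - 0.34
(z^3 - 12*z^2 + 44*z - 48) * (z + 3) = z^4 - 9*z^3 + 8*z^2 + 84*z - 144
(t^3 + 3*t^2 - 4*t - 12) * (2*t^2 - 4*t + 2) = 2*t^5 + 2*t^4 - 18*t^3 - 2*t^2 + 40*t - 24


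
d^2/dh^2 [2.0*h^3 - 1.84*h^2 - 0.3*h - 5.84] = 12.0*h - 3.68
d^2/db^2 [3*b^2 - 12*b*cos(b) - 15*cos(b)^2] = 12*b*cos(b) - 60*sin(b)^2 + 24*sin(b) + 36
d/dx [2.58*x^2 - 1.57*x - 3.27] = 5.16*x - 1.57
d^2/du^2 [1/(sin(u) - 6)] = (-6*sin(u) + cos(u)^2 + 1)/(sin(u) - 6)^3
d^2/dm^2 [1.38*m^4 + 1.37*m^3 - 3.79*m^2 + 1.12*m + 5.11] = 16.56*m^2 + 8.22*m - 7.58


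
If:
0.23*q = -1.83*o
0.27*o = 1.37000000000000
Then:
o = 5.07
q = -40.37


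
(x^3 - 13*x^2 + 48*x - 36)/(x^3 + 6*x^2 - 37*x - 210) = (x^2 - 7*x + 6)/(x^2 + 12*x + 35)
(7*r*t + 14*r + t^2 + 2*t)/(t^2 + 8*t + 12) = (7*r + t)/(t + 6)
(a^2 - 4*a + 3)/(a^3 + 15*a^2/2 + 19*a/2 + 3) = 2*(a^2 - 4*a + 3)/(2*a^3 + 15*a^2 + 19*a + 6)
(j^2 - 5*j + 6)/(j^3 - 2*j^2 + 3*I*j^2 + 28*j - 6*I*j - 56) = (j - 3)/(j^2 + 3*I*j + 28)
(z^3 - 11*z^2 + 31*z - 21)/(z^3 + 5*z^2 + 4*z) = (z^3 - 11*z^2 + 31*z - 21)/(z*(z^2 + 5*z + 4))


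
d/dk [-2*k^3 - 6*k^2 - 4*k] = -6*k^2 - 12*k - 4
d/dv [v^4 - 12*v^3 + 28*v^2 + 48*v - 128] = 4*v^3 - 36*v^2 + 56*v + 48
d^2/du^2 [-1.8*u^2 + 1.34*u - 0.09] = -3.60000000000000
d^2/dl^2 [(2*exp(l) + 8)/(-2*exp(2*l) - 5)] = (-8*exp(4*l) - 128*exp(3*l) + 120*exp(2*l) + 320*exp(l) - 50)*exp(l)/(8*exp(6*l) + 60*exp(4*l) + 150*exp(2*l) + 125)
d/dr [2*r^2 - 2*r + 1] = 4*r - 2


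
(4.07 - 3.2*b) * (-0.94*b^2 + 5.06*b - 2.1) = 3.008*b^3 - 20.0178*b^2 + 27.3142*b - 8.547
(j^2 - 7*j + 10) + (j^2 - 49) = 2*j^2 - 7*j - 39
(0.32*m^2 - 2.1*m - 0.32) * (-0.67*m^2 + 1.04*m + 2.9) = -0.2144*m^4 + 1.7398*m^3 - 1.0416*m^2 - 6.4228*m - 0.928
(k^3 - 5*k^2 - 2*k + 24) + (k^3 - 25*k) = 2*k^3 - 5*k^2 - 27*k + 24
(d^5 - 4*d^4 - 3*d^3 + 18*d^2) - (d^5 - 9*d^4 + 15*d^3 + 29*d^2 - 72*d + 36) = 5*d^4 - 18*d^3 - 11*d^2 + 72*d - 36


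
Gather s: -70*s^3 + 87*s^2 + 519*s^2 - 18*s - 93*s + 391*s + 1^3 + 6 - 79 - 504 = -70*s^3 + 606*s^2 + 280*s - 576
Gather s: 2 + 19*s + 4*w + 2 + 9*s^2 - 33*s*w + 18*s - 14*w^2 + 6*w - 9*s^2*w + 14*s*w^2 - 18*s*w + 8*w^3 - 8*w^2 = s^2*(9 - 9*w) + s*(14*w^2 - 51*w + 37) + 8*w^3 - 22*w^2 + 10*w + 4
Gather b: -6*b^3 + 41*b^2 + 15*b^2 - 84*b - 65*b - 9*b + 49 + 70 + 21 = -6*b^3 + 56*b^2 - 158*b + 140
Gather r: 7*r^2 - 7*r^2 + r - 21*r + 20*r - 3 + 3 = 0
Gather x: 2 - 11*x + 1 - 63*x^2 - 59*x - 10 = -63*x^2 - 70*x - 7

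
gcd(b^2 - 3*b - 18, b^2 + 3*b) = b + 3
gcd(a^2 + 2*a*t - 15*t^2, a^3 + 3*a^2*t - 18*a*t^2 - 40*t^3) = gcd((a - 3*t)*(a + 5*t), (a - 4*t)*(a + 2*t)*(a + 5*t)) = a + 5*t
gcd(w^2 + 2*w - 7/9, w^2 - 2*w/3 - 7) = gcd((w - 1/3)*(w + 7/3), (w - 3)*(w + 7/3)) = w + 7/3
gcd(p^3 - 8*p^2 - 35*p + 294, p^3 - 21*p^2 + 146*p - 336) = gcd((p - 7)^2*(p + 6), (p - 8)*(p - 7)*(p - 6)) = p - 7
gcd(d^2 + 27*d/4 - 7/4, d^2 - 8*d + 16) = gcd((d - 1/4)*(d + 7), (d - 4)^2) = 1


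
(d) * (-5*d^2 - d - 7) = -5*d^3 - d^2 - 7*d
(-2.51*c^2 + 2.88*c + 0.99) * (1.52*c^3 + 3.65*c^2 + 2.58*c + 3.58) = -3.8152*c^5 - 4.7839*c^4 + 5.541*c^3 + 2.0581*c^2 + 12.8646*c + 3.5442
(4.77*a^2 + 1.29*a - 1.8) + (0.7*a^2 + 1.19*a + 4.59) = 5.47*a^2 + 2.48*a + 2.79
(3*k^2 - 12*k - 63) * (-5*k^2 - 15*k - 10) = -15*k^4 + 15*k^3 + 465*k^2 + 1065*k + 630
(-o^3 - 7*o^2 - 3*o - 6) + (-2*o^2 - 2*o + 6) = -o^3 - 9*o^2 - 5*o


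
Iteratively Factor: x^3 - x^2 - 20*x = (x)*(x^2 - x - 20) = x*(x + 4)*(x - 5)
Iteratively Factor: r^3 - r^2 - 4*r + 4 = (r - 2)*(r^2 + r - 2) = (r - 2)*(r + 2)*(r - 1)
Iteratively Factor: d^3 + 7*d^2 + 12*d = (d + 3)*(d^2 + 4*d) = d*(d + 3)*(d + 4)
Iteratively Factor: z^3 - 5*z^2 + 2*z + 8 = (z - 2)*(z^2 - 3*z - 4) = (z - 2)*(z + 1)*(z - 4)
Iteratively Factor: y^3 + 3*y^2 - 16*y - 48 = (y + 4)*(y^2 - y - 12) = (y + 3)*(y + 4)*(y - 4)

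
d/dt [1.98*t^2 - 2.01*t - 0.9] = 3.96*t - 2.01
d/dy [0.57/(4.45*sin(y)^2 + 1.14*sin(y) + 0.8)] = -(5.073*sin(y) + 0.6498)*cos(y)/(4.45*sin(y)^2 + 1.14*sin(y) + 0.8)^2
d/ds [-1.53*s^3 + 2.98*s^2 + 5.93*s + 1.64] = -4.59*s^2 + 5.96*s + 5.93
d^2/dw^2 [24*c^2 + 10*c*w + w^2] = 2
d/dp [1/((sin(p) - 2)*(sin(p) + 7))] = -(2*sin(p) + 5)*cos(p)/((sin(p) - 2)^2*(sin(p) + 7)^2)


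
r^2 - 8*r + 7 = (r - 7)*(r - 1)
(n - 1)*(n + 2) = n^2 + n - 2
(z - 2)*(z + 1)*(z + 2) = z^3 + z^2 - 4*z - 4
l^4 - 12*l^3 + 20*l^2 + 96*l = l*(l - 8)*(l - 6)*(l + 2)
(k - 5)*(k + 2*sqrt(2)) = k^2 - 5*k + 2*sqrt(2)*k - 10*sqrt(2)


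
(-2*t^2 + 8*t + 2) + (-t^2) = -3*t^2 + 8*t + 2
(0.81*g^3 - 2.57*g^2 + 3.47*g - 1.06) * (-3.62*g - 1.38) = -2.9322*g^4 + 8.1856*g^3 - 9.0148*g^2 - 0.9514*g + 1.4628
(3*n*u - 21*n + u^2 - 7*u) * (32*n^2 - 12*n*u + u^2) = 96*n^3*u - 672*n^3 - 4*n^2*u^2 + 28*n^2*u - 9*n*u^3 + 63*n*u^2 + u^4 - 7*u^3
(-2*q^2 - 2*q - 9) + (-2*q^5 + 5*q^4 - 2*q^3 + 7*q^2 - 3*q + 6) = -2*q^5 + 5*q^4 - 2*q^3 + 5*q^2 - 5*q - 3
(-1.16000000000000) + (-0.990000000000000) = -2.15000000000000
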